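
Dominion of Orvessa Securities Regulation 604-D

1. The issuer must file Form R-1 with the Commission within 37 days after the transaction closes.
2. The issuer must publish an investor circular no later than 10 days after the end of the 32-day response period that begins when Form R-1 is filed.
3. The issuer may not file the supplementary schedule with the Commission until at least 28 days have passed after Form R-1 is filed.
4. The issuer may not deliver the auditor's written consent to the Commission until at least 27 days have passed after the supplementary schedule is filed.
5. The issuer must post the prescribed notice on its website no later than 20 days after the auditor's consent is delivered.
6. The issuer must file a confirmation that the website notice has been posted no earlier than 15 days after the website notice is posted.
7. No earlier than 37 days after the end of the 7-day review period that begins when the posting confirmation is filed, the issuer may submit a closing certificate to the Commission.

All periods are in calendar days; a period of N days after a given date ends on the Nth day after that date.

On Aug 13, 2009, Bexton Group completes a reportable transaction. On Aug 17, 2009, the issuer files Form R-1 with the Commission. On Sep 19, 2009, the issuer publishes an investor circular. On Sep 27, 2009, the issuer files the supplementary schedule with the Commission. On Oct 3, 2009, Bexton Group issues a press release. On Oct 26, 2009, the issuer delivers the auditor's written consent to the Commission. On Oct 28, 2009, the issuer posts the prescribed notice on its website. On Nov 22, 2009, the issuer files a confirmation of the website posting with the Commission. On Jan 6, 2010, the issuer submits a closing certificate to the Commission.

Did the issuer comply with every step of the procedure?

Yes

Step 1: 37 days after Aug 13, 2009 (when the transaction closes) is Sep 19, 2009; completed Aug 17, 2009, before the deadline.
Step 2: 10 days after Sep 18, 2009 (end of the 32-day response period, which began when Form R-1 is filed on Aug 17, 2009) is Sep 28, 2009; completed Sep 19, 2009, before the deadline.
Step 3: the earliest permitted date is 28 days after Aug 17, 2009 (when Form R-1 is filed), i.e. Sep 14, 2009; done Sep 27, 2009, after the minimum wait.
Step 4: the earliest permitted date is 27 days after Sep 27, 2009 (when the supplementary schedule is filed), i.e. Oct 24, 2009; done Oct 26, 2009, after the minimum wait.
Step 5: 20 days after Oct 26, 2009 (when the auditor's consent is delivered) is Nov 15, 2009; done Oct 28, 2009 — timely.
Step 6: the earliest permitted date is 15 days after Oct 28, 2009 (when the website notice is posted), i.e. Nov 12, 2009; Nov 22, 2009 is on or after that date.
Step 7: the earliest permitted date is 37 days after Nov 29, 2009 (end of the 7-day review period, which began when the posting confirmation is filed on Nov 22, 2009), i.e. Jan 5, 2010; done Jan 6, 2010, after the minimum wait.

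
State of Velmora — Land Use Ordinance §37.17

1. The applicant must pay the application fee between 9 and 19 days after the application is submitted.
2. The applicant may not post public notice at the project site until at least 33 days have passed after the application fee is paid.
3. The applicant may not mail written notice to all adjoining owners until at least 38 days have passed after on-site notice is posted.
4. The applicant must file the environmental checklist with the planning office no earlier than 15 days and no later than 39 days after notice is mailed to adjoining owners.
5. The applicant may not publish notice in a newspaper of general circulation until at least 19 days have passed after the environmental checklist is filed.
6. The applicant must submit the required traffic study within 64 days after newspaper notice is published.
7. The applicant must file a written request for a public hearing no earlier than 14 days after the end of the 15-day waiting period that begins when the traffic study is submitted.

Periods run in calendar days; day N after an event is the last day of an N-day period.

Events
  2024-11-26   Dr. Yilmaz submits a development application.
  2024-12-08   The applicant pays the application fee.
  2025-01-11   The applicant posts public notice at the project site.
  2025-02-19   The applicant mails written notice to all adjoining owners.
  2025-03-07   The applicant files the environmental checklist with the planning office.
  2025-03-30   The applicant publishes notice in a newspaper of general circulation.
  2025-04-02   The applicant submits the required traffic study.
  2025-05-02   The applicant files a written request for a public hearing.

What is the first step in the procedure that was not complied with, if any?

None — every step was satisfied

Step 1 — 9 and 19 days from 2024-11-26 (when the application is submitted) are 2024-12-05 and 2024-12-15 respectively; done 2024-12-08, which is between those dates.
Step 2 — must wait 33 days from 2024-12-08 (when the application fee is paid), so not before 2025-01-10; done 2025-01-11, after the minimum wait.
Step 3 — must wait 38 days from 2025-01-11 (when on-site notice is posted), so not before 2025-02-18; done 2025-02-19, after the minimum wait.
Step 4 — 15 and 39 days from 2025-02-19 (when notice is mailed to adjoining owners) are 2025-03-06 and 2025-03-30 respectively; 2025-03-07 falls inside that range.
Step 5 — must wait 19 days from 2025-03-07 (when the environmental checklist is filed), so not before 2025-03-26; done 2025-03-30, after the minimum wait.
Step 6 — counting 64 days from 2025-03-30 (when newspaper notice is published) gives a deadline of 2025-06-02; completed 2025-04-02, before the deadline.
Step 7 — must wait 14 days from 2025-04-17 (end of the 15-day waiting period, which began when the traffic study is submitted on 2025-04-02), so not before 2025-05-01; done 2025-05-02, after the minimum wait.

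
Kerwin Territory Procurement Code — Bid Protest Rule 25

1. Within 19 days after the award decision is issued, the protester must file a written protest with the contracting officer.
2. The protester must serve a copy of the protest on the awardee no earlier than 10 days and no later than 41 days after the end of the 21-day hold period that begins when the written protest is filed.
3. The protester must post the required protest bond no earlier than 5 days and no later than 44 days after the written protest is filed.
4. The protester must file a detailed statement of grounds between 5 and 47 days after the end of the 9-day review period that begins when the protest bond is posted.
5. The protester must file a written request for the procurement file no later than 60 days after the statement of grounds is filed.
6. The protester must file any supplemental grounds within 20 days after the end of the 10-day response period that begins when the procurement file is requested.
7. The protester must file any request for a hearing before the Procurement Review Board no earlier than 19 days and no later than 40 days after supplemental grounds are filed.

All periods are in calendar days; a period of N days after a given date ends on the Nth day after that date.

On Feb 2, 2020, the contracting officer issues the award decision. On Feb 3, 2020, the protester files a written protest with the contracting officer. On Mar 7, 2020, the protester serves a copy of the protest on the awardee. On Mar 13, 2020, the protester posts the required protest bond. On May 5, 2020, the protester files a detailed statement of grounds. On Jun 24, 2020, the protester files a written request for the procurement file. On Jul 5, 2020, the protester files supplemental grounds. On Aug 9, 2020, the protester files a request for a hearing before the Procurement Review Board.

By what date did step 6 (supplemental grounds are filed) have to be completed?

The procurement file is requested on Jun 24, 2020; the 10-day response period therefore ends Jul 4, 2020, and step 6 runs from that date. 20 days after Jul 4, 2020 is Jul 24, 2020.

Jul 24, 2020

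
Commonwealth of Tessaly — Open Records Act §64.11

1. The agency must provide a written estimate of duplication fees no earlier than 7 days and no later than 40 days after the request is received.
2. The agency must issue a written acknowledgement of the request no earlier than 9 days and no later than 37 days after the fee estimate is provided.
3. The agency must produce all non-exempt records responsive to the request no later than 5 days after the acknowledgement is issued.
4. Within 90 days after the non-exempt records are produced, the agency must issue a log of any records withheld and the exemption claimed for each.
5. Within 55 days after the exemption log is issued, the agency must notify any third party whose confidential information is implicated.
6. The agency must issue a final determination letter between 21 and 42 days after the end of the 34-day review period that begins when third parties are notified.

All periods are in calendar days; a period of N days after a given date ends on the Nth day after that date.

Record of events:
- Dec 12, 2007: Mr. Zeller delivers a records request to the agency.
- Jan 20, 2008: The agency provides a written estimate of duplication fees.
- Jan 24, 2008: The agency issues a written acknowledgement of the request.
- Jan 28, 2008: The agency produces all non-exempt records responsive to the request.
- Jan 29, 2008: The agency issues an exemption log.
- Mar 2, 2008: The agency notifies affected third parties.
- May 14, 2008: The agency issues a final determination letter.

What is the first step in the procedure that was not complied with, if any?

Step 2

(1) the permitted window runs from Dec 12, 2007 + 7 = Dec 19, 2007 to Dec 12, 2007 + 40 = Jan 21, 2008; done Jan 20, 2008, which is between those dates.
(2) the permitted window runs from Jan 20, 2008 + 9 = Jan 29, 2008 to Jan 20, 2008 + 37 = Feb 26, 2008; Jan 24, 2008 is 5 days too early.
Later steps need not be reached.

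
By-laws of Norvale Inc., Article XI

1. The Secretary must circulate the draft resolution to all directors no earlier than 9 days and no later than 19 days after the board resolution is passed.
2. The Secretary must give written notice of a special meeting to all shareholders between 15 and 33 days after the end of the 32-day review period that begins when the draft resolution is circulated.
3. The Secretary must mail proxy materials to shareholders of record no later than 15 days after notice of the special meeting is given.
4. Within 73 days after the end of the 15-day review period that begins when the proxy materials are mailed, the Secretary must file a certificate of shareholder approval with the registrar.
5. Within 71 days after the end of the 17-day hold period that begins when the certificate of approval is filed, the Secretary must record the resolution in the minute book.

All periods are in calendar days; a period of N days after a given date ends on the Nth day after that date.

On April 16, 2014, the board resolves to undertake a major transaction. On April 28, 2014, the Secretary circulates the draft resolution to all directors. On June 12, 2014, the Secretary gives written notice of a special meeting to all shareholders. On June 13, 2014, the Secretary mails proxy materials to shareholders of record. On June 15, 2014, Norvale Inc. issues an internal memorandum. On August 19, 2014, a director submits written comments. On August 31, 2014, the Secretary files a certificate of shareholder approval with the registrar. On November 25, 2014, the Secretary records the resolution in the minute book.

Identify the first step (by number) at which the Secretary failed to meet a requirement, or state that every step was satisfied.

Step 2

Step 1 — 9 and 19 days from April 16, 2014 (when the board resolution is passed) are April 25, 2014 and May 5, 2014 respectively; done April 28, 2014, which is between those dates.
Step 2 — 15 and 33 days from May 30, 2014 (end of the 32-day review period, which began when the draft resolution is circulated on April 28, 2014) are June 14, 2014 and July 2, 2014 respectively; done June 12, 2014 — 2 days before the window opened.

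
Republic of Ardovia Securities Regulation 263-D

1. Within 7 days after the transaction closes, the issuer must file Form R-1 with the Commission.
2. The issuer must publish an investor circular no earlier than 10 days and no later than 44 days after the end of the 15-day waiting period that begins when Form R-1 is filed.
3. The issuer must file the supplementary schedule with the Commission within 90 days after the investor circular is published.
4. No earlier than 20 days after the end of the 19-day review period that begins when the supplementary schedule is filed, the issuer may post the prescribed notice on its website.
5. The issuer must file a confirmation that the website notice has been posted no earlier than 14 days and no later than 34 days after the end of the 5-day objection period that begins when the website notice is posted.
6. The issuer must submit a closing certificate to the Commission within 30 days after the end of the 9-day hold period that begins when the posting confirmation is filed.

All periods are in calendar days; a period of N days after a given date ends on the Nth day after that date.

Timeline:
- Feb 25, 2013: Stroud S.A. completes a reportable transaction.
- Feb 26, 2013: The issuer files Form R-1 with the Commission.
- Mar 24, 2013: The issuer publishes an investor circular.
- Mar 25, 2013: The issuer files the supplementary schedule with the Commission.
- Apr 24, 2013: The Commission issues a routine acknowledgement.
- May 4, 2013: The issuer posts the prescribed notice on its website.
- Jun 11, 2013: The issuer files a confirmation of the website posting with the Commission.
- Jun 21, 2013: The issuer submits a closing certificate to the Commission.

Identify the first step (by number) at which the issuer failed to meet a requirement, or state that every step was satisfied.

Step 1 — counting 7 days from Feb 25, 2013 (when the transaction closes) gives a deadline of Mar 4, 2013; done Feb 26, 2013 — timely.
Step 2 — 10 and 44 days from Mar 13, 2013 (end of the 15-day waiting period, which began when Form R-1 is filed on Feb 26, 2013) are Mar 23, 2013 and Apr 26, 2013 respectively; done Mar 24, 2013, which is between those dates.
Step 3 — counting 90 days from Mar 24, 2013 (when the investor circular is published) gives a deadline of Jun 22, 2013; done Mar 25, 2013 — timely.
Step 4 — must wait 20 days from Apr 13, 2013 (end of the 19-day review period, which began when the supplementary schedule is filed on Mar 25, 2013), so not before May 3, 2013; done May 4, 2013, after the minimum wait.
Step 5 — 14 and 34 days from May 9, 2013 (end of the 5-day objection period, which began when the website notice is posted on May 4, 2013) are May 23, 2013 and Jun 12, 2013 respectively; done Jun 11, 2013 — within the window.
Step 6 — counting 30 days from Jun 20, 2013 (end of the 9-day hold period, which began when the posting confirmation is filed on Jun 11, 2013) gives a deadline of Jul 20, 2013; completed Jun 21, 2013, before the deadline.

None — every step was satisfied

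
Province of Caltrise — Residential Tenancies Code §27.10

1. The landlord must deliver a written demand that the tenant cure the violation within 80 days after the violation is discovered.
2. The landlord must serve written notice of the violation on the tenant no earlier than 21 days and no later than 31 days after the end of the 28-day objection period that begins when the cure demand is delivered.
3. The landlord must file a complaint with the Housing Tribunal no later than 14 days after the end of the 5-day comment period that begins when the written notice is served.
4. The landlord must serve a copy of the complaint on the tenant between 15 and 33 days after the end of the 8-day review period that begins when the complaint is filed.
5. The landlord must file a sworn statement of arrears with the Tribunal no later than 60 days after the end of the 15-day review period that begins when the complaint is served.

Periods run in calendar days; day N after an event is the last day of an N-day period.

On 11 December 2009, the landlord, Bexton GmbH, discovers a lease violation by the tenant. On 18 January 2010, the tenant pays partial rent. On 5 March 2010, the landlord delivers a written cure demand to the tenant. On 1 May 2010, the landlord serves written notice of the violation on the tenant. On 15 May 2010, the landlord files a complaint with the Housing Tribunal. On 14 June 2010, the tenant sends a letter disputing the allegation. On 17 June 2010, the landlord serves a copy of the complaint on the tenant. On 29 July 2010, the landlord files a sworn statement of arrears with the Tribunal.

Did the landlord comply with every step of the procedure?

(1) due by 11 December 2009 + 80 days = 1 March 2010; 5 March 2010 misses that deadline by 4 days.
The analysis stops there.

No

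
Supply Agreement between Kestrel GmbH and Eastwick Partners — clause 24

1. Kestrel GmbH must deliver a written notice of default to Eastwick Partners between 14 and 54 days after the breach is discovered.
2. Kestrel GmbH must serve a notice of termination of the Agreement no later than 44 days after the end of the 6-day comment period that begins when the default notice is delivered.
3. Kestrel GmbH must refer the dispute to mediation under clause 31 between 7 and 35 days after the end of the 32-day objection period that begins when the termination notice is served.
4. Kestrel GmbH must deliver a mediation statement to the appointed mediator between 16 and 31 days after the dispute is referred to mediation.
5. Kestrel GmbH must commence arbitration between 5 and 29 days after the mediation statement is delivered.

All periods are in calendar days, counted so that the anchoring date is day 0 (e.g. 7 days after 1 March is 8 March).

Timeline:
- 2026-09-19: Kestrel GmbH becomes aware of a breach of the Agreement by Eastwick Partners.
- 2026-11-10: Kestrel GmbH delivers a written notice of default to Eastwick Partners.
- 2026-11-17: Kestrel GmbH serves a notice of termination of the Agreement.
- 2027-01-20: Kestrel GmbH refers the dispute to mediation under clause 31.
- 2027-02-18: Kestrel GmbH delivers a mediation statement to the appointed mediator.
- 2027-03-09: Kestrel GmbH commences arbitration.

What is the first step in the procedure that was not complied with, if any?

None — every step was satisfied

Step 1: the window is 14–54 days after 2026-09-19 (when the breach is discovered), so 2026-10-03 through 2026-11-12; done 2026-11-10 — within the window.
Step 2: 44 days after 2026-11-16 (end of the 6-day comment period, which began when the default notice is delivered on 2026-11-10) is 2026-12-30; 2026-11-17 is within that limit.
Step 3: the window is 7–35 days after 2026-12-19 (end of the 32-day objection period, which began when the termination notice is served on 2026-11-17), so 2026-12-26 through 2027-01-23; done 2027-01-20 — within the window.
Step 4: the window is 16–31 days after 2027-01-20 (when the dispute is referred to mediation), so 2027-02-05 through 2027-02-20; 2027-02-18 falls inside that range.
Step 5: the window is 5–29 days after 2027-02-18 (when the mediation statement is delivered), so 2027-02-23 through 2027-03-19; done 2027-03-09 — within the window.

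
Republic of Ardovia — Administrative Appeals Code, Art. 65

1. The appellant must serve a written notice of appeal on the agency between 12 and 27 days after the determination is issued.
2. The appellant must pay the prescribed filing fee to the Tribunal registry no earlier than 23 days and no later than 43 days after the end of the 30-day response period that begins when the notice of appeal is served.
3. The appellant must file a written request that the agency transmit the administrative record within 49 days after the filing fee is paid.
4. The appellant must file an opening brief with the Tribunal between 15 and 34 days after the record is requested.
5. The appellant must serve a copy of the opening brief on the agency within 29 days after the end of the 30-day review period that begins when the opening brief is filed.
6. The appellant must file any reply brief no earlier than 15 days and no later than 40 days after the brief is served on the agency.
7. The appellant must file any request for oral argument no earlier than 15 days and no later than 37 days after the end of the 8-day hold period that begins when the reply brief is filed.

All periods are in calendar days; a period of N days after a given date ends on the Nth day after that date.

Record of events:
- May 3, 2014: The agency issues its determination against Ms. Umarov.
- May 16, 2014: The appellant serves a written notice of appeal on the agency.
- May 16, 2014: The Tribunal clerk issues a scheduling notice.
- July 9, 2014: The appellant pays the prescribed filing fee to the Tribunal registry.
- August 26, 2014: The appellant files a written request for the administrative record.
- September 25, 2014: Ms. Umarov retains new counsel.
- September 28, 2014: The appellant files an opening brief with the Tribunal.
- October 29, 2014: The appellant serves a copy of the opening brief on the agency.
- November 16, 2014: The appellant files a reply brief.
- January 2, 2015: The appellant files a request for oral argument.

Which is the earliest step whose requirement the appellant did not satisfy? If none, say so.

(1) the permitted window runs from May 3, 2014 + 12 = May 15, 2014 to May 3, 2014 + 27 = May 30, 2014; done May 16, 2014, which is between those dates.
(2) the permitted window runs from June 15, 2014 + 23 = July 8, 2014 to June 15, 2014 + 43 = July 28, 2014; done July 9, 2014 — within the window.
(3) due by July 9, 2014 + 49 days = August 27, 2014; August 26, 2014 is within that limit.
(4) the permitted window runs from August 26, 2014 + 15 = September 10, 2014 to August 26, 2014 + 34 = September 29, 2014; September 28, 2014 falls inside that range.
(5) due by October 28, 2014 + 29 days = November 26, 2014; done October 29, 2014 — timely.
(6) the permitted window runs from October 29, 2014 + 15 = November 13, 2014 to October 29, 2014 + 40 = December 8, 2014; November 16, 2014 falls inside that range.
(7) the permitted window runs from November 24, 2014 + 15 = December 9, 2014 to November 24, 2014 + 37 = December 31, 2014; done January 2, 2015 — 2 days after the window closed.

Step 7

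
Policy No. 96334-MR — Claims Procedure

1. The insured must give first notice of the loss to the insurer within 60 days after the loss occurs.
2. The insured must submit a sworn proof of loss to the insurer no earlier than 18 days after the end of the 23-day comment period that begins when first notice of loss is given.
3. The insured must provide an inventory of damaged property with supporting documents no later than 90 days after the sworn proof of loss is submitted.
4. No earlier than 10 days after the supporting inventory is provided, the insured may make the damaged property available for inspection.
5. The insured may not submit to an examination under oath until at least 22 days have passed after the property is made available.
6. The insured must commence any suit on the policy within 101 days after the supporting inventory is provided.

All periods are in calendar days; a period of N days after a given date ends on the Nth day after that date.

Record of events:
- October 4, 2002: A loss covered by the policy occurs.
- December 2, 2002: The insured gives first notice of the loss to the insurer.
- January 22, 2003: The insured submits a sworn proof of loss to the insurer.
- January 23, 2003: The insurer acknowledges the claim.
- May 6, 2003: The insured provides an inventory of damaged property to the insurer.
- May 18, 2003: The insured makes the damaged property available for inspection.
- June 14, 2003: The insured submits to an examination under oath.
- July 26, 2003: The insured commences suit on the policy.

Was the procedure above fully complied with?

No

Step 1 — counting 60 days from October 4, 2002 (when the loss occurs) gives a deadline of December 3, 2002; completed December 2, 2002, before the deadline.
Step 2 — must wait 18 days from December 25, 2002 (end of the 23-day comment period, which began when first notice of loss is given on December 2, 2002), so not before January 12, 2003; done January 22, 2003, after the minimum wait.
Step 3 — counting 90 days from January 22, 2003 (when the sworn proof of loss is submitted) gives a deadline of April 22, 2003; not done until May 6, 2003, 14 days after the deadline.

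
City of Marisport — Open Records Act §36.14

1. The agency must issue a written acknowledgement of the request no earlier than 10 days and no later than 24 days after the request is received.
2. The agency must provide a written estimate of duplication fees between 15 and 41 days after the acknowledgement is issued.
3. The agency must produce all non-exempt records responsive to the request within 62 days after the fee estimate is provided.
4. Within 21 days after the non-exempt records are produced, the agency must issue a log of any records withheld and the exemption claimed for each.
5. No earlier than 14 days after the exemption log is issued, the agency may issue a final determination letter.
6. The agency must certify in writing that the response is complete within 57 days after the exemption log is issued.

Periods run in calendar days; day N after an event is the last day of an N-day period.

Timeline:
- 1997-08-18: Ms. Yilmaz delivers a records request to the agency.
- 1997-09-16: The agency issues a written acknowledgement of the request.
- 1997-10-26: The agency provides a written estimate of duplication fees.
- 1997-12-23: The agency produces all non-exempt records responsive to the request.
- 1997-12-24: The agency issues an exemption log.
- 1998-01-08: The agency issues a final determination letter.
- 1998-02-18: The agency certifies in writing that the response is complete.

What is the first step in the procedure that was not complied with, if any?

Step 1

(1) the permitted window runs from 1997-08-18 + 10 = 1997-08-28 to 1997-08-18 + 24 = 1997-09-11; done 1997-09-16 — 5 days after the window closed.
The procedure was therefore not followed at step 1.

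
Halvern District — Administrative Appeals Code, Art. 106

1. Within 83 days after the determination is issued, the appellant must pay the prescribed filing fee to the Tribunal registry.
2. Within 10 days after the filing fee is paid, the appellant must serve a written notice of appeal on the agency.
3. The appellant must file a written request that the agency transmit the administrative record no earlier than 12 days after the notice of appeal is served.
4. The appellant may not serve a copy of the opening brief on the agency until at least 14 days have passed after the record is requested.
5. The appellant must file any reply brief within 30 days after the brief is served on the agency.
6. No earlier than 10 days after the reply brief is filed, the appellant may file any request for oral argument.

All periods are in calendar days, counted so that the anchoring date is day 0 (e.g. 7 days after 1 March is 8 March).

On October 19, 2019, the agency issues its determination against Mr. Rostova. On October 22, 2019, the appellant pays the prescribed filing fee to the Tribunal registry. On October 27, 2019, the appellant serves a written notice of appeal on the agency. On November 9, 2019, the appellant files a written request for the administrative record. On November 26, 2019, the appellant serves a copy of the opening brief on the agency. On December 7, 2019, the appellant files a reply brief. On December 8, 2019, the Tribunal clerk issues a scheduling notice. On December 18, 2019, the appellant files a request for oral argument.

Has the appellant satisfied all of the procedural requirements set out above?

Yes

Step 1: 83 days after October 19, 2019 (when the determination is issued) is January 10, 2020; October 22, 2019 is within that limit.
Step 2: 10 days after October 22, 2019 (when the filing fee is paid) is November 1, 2019; October 27, 2019 is within that limit.
Step 3: the earliest permitted date is 12 days after October 27, 2019 (when the notice of appeal is served), i.e. November 8, 2019; done November 9, 2019 — permitted.
Step 4: the earliest permitted date is 14 days after November 9, 2019 (when the record is requested), i.e. November 23, 2019; done November 26, 2019, after the minimum wait.
Step 5: 30 days after November 26, 2019 (when the brief is served on the agency) is December 26, 2019; done December 7, 2019 — timely.
Step 6: the earliest permitted date is 10 days after December 7, 2019 (when the reply brief is filed), i.e. December 17, 2019; done December 18, 2019 — permitted.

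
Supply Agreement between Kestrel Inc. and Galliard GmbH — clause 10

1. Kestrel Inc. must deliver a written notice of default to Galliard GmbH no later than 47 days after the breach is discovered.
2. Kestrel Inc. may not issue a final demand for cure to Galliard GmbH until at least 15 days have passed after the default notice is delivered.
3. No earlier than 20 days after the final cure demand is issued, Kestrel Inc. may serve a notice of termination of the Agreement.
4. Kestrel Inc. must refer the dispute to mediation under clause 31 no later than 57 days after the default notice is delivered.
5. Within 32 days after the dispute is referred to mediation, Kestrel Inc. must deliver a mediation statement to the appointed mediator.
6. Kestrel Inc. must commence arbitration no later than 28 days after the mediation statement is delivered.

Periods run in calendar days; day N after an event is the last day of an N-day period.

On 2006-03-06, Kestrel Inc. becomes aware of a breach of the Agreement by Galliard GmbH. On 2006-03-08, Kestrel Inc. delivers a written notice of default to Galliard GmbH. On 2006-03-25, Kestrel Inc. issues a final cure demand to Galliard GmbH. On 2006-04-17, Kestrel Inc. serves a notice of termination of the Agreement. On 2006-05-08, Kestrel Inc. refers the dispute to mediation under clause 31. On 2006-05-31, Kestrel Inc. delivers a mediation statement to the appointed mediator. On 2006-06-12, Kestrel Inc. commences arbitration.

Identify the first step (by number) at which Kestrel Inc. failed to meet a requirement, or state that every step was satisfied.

Step 4

Step 1: 47 days after 2006-03-06 (when the breach is discovered) is 2006-04-22; 2006-03-08 is within that limit.
Step 2: the earliest permitted date is 15 days after 2006-03-08 (when the default notice is delivered), i.e. 2006-03-23; done 2006-03-25, after the minimum wait.
Step 3: the earliest permitted date is 20 days after 2006-03-25 (when the final cure demand is issued), i.e. 2006-04-14; done 2006-04-17 — permitted.
Step 4: 57 days after 2006-03-08 (when the default notice is delivered) is 2006-05-04; 2006-05-08 misses that deadline by 4 days.
That is the first point of non-compliance.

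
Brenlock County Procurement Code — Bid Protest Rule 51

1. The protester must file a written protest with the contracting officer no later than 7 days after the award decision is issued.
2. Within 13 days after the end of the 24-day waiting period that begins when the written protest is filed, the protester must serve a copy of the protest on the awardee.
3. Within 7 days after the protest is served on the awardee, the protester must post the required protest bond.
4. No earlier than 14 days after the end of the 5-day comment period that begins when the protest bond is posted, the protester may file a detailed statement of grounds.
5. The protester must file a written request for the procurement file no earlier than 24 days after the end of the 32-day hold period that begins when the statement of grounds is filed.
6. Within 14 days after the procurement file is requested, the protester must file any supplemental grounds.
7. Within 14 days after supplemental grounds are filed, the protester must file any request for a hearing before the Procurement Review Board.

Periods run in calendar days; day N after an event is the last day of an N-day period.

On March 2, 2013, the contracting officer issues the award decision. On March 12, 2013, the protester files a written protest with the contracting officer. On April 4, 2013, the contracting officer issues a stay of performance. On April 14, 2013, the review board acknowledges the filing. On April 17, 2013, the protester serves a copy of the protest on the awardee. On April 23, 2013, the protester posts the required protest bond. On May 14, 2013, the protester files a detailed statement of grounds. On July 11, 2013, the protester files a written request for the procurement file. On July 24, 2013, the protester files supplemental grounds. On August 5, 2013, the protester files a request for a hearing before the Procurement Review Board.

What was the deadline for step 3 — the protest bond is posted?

April 24, 2013

Step 3 runs from April 17, 2013, when the protest is served on the awardee. 7 days after April 17, 2013 is April 24, 2013.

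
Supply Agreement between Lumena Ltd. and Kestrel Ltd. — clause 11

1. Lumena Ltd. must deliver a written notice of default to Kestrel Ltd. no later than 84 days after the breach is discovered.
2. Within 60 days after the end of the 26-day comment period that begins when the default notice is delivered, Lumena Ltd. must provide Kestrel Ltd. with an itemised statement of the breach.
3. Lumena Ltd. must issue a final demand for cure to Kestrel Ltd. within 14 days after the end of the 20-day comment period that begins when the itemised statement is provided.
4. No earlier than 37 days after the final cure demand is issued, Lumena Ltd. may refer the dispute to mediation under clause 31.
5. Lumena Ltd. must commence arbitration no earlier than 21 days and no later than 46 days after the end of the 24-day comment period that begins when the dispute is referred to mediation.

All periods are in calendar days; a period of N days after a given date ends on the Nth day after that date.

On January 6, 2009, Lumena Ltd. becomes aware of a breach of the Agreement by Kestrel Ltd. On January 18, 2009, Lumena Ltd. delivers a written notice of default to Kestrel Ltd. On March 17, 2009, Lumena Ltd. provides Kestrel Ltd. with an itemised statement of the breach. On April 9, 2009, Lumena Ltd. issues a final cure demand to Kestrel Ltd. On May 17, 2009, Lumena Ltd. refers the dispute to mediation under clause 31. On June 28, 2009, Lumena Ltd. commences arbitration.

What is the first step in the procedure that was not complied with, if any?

Step 5

Step 1 — counting 84 days from January 6, 2009 (when the breach is discovered) gives a deadline of March 31, 2009; done January 18, 2009 — timely.
Step 2 — counting 60 days from February 13, 2009 (end of the 26-day comment period, which began when the default notice is delivered on January 18, 2009) gives a deadline of April 14, 2009; completed March 17, 2009, before the deadline.
Step 3 — counting 14 days from April 6, 2009 (end of the 20-day comment period, which began when the itemised statement is provided on March 17, 2009) gives a deadline of April 20, 2009; completed April 9, 2009, before the deadline.
Step 4 — must wait 37 days from April 9, 2009 (when the final cure demand is issued), so not before May 16, 2009; May 17, 2009 is on or after that date.
Step 5 — 21 and 46 days from June 10, 2009 (end of the 24-day comment period, which began when the dispute is referred to mediation on May 17, 2009) are July 1, 2009 and July 26, 2009 respectively; June 28, 2009 is 3 days too early.
That is the first point of non-compliance.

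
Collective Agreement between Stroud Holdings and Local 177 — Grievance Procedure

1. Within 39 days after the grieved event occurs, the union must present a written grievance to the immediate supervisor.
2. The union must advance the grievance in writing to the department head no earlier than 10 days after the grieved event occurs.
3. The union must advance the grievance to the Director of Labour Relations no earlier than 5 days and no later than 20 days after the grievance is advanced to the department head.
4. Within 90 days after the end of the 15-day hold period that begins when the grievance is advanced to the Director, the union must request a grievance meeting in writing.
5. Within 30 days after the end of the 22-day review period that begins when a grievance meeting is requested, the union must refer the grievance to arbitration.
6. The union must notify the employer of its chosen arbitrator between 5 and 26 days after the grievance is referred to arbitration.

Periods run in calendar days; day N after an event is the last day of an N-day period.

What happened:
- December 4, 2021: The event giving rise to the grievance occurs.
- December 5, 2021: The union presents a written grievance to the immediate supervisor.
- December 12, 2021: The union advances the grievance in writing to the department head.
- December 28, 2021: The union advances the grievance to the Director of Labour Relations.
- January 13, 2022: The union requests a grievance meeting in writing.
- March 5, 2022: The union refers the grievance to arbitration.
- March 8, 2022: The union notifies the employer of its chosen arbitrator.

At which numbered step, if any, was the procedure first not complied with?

Step 2

(1) due by December 4, 2021 + 39 days = January 12, 2022; done December 5, 2021 — timely.
(2) permitted from December 4, 2021 + 10 days = December 14, 2021 onward; acted on December 12, 2021, 2 days prematurely.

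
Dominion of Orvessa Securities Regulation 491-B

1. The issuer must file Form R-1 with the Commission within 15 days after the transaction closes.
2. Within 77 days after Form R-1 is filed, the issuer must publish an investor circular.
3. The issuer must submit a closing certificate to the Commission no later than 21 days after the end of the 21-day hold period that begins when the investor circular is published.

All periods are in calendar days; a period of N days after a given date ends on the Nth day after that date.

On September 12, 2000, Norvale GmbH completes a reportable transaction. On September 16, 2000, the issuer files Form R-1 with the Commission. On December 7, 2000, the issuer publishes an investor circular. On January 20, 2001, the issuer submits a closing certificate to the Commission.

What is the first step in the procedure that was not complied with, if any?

(1) due by September 12, 2000 + 15 days = September 27, 2000; done September 16, 2000 — timely.
(2) due by September 16, 2000 + 77 days = December 2, 2000; not done until December 7, 2000, 5 days after the deadline.
The procedure was therefore not followed at step 2.

Step 2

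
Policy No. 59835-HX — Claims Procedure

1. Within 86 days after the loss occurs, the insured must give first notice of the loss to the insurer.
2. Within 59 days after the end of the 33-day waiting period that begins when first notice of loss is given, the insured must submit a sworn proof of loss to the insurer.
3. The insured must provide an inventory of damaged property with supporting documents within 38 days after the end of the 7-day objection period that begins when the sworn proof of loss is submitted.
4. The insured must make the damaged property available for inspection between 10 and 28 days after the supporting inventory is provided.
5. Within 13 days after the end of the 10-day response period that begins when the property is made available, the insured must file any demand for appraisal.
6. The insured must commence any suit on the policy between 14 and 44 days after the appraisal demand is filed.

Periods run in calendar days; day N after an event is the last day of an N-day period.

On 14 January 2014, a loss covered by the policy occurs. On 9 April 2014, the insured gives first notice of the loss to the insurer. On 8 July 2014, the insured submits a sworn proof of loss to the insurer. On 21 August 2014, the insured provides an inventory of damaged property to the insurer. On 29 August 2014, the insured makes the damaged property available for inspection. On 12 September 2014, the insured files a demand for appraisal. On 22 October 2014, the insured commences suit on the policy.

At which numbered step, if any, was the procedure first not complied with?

Step 4

Step 1: 86 days after 14 January 2014 (when the loss occurs) is 10 April 2014; 9 April 2014 is within that limit.
Step 2: 59 days after 12 May 2014 (end of the 33-day waiting period, which began when first notice of loss is given on 9 April 2014) is 10 July 2014; 8 July 2014 is within that limit.
Step 3: 38 days after 15 July 2014 (end of the 7-day objection period, which began when the sworn proof of loss is submitted on 8 July 2014) is 22 August 2014; 21 August 2014 is within that limit.
Step 4: the window is 10–28 days after 21 August 2014 (when the supporting inventory is provided), so 31 August 2014 through 18 September 2014; 29 August 2014 is 2 days too early.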